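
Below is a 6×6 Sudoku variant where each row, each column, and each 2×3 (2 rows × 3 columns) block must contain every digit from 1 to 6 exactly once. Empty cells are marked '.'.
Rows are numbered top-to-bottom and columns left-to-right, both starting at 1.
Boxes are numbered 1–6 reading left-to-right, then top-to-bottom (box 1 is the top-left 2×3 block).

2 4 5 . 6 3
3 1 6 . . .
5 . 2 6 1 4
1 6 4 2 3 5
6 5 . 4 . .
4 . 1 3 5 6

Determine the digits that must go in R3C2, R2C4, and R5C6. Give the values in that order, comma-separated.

For R3C2:
  Row 3 already contains {1, 2, 4, 5, 6}.
  Column 2 already contains {1, 4, 5, 6}.
  Its 2×3 block (box 3) already contains {1, 2, 4, 5, 6}.
  The only value from 1–6 not eliminated is 3, so R3C2 = 3.
For R2C4:
  Row 2 already contains {1, 3, 6}.
  Column 4 already contains {2, 3, 4, 6}.
  Its 2×3 block (box 2) already contains {3, 6}.
  The only value from 1–6 not eliminated is 5, so R2C4 = 5.
For R5C6:
  Consider where 1 can go in column 6.
  R2C6 is out (row 2 already has a 1).
  So the only cell in column 6 that can hold 1 is R5C6.
  So R5C6 = 1.

3,5,1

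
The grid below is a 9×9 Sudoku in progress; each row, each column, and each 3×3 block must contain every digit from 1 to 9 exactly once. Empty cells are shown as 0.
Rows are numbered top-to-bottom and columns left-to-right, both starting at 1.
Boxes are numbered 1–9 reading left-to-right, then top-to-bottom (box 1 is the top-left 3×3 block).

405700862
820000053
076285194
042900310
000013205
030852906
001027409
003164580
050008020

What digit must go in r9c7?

Cell r9c7 itself could take any of {6, 7} by direct elimination.
Consider where 6 can go in box 9.
r7c8 is out (column 8 already has a 6).
r8c9 is out (row 8 already has a 6).
r9c9 is out (column 9 already has a 6).
So the only cell in box 9 that can hold 6 is r9c7.
Therefore r9c7 = 6.

6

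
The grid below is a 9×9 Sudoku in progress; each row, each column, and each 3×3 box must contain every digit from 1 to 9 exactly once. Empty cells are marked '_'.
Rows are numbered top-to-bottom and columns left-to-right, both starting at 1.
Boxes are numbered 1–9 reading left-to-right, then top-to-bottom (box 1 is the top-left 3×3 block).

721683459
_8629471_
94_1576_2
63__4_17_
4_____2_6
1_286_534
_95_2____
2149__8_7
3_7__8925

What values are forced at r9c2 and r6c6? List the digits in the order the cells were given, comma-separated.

For r9c2:
  Row 9 already contains {2, 3, 5, 7, 8, 9}.
  Column 2 already contains {1, 2, 3, 4, 8, 9}.
  Its 3×3 block (box 7) already contains {1, 2, 3, 4, 5, 7, 9}.
  The only value from 1–9 not eliminated is 6, so r9c2 = 6.
For r6c6:
  Row 6 already contains {1, 2, 3, 4, 5, 6, 8}.
  Column 6 already contains {3, 4, 7, 8}.
  Its 3×3 block (box 5) already contains {4, 6, 8}.
  The only value from 1–9 not eliminated is 9, so r6c6 = 9.

6,9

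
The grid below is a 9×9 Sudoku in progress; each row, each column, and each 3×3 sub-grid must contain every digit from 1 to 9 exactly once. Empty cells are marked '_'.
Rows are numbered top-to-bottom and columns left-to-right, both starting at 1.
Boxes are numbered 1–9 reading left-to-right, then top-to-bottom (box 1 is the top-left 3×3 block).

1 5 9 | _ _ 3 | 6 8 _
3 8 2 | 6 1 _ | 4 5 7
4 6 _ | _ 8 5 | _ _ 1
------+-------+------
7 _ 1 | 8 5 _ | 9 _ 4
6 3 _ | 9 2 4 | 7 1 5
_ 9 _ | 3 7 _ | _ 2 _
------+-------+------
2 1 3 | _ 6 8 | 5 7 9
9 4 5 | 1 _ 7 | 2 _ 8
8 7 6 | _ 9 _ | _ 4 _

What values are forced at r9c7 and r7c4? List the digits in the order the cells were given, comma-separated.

1,4

For r9c7:
  Consider where 1 can go in row 9.
  r9c4 is out (column 4 already has a 1).
  r9c6 is out (box 8 already has a 1).
  r9c9 is out (column 9 already has a 1).
  So the only cell in row 9 that can hold 1 is r9c7.
  So r9c7 = 1.
For r7c4:
  Row 7 already contains {1, 2, 3, 5, 6, 7, 8, 9}.
  Column 4 already contains {1, 3, 6, 8, 9}.
  Its 3×3 block (box 8) already contains {1, 6, 7, 8, 9}.
  The only value from 1–9 not eliminated is 4, so r7c4 = 4.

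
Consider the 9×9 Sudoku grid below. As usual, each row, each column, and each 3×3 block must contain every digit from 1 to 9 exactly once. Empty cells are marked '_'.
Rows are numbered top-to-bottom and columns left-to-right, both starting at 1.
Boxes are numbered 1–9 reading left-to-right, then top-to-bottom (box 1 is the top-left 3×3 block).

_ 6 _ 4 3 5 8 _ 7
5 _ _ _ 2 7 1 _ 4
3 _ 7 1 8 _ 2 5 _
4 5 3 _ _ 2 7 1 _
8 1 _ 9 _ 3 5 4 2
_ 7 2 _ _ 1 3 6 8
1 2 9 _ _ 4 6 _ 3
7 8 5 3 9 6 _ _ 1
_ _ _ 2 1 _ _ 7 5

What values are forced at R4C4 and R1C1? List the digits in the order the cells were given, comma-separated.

For R4C4:
  Consider where 8 can go in box 5.
  R4C5 is out (column 5 already has a 8).
  R5C5 is out (row 5 already has a 8).
  R6C4 is out (row 6 already has a 8).
  R6C5 is out (row 6 already has a 8).
  So the only cell in box 5 that can hold 8 is R4C4.
  So R4C4 = 8.
For R1C1:
  Consider where 2 can go in row 1.
  R1C3 is out (column 3 already has a 2).
  R1C8 is out (box 3 already has a 2).
  So the only cell in row 1 that can hold 2 is R1C1.
  So R1C1 = 2.

8,2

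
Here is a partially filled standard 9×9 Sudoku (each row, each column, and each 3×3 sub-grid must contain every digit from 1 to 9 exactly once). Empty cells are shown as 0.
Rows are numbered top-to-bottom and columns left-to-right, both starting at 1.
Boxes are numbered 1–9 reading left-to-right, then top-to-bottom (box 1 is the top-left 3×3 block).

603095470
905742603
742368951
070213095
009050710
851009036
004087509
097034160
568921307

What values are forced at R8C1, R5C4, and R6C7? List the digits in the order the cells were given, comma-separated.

2,8,2

For R8C1:
  Row 8 already contains {1, 3, 4, 6, 7, 9}.
  Column 1 already contains {5, 6, 7, 8, 9}.
  Its 3×3 block (box 7) already contains {4, 5, 6, 7, 8, 9}.
  The only value from 1–9 not eliminated is 2, so R8C1 = 2.
For R5C4:
  Consider where 8 can go in box 5.
  R5C6 is out (column 6 already has a 8).
  R6C4 is out (row 6 already has a 8).
  R6C5 is out (row 6 already has a 8).
  So the only cell in box 5 that can hold 8 is R5C4.
  So R5C4 = 8.
For R6C7:
  Row 6 already contains {1, 3, 5, 6, 8, 9}.
  Column 7 already contains {1, 3, 4, 5, 6, 7, 9}.
  Its 3×3 block (box 6) already contains {1, 3, 5, 6, 7, 9}.
  The only value from 1–9 not eliminated is 2, so R6C7 = 2.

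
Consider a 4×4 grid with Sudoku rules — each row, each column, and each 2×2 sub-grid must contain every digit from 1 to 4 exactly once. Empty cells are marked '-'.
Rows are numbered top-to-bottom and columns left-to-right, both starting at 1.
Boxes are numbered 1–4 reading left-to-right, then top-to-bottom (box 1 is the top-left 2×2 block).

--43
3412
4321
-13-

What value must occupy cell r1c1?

Cell r1c1 itself could take any of {1, 2} by direct elimination.
Consider where 1 can go in column 1.
r4c1 is out (row 4 already has a 1).
So the only cell in column 1 that can hold 1 is r1c1.
Therefore r1c1 = 1.

1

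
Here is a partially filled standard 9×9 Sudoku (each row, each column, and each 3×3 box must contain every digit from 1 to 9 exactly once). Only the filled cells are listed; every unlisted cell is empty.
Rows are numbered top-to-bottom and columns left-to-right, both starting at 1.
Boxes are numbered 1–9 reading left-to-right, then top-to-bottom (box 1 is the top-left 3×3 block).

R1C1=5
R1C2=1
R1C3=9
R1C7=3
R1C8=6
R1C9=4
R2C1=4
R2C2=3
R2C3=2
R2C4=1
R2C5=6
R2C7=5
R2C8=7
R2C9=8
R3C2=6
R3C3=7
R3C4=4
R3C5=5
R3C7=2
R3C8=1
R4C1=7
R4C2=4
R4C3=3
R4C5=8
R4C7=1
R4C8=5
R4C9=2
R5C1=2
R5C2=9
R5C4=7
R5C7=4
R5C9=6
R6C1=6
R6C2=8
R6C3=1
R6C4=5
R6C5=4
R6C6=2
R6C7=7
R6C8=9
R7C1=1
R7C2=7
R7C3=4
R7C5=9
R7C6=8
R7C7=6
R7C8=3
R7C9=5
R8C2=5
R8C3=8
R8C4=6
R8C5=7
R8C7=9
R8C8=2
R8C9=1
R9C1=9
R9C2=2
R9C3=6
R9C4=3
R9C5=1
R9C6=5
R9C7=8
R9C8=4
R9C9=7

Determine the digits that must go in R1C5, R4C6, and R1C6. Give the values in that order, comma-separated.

For R1C5:
  Row 1 already contains {1, 3, 4, 5, 6, 9}.
  Column 5 already contains {1, 4, 5, 6, 7, 8, 9}.
  Its 3×3 block (box 2) already contains {1, 4, 5, 6}.
  The only value from 1–9 not eliminated is 2, so R1C5 = 2.
For R4C6:
  Consider where 6 can go in column 6.
  R1C6 is out (row 1 already has a 6).
  R2C6 is out (row 2 already has a 6).
  R3C6 is out (row 3 already has a 6).
  R5C6 is out (row 5 already has a 6).
  R8C6 is out (row 8 already has a 6).
  So the only cell in column 6 that can hold 6 is R4C6.
  So R4C6 = 6.
For R1C6:
  Row 1 already contains {1, 3, 4, 5, 6, 9}.
  Column 6 already contains {2, 5, 8}.
  Its 3×3 block (box 2) already contains {1, 4, 5, 6}.
  The only value from 1–9 not eliminated is 7, so R1C6 = 7.

2,6,7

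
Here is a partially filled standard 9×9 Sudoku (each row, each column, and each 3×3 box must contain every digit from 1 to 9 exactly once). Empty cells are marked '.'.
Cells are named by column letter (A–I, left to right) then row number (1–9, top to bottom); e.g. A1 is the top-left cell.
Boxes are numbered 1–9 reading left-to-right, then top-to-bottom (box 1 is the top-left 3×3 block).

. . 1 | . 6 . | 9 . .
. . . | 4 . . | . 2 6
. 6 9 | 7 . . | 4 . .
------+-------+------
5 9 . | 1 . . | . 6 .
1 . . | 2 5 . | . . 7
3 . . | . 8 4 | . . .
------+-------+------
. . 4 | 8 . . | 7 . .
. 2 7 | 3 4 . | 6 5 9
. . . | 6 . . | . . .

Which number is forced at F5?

6

Cell F5 itself could take any of {3, 6, 9} by direct elimination.
Consider where 6 can go in column F.
F1 is out (row 1 already has a 6). F2 is out (row 2 already has a 6). F3 is out (row 3 already has a 6). F4 is out (row 4 already has a 6). The remaining empty cells in column F are similarly blocked.
So the only cell in column F that can hold 6 is F5.
Therefore F5 = 6.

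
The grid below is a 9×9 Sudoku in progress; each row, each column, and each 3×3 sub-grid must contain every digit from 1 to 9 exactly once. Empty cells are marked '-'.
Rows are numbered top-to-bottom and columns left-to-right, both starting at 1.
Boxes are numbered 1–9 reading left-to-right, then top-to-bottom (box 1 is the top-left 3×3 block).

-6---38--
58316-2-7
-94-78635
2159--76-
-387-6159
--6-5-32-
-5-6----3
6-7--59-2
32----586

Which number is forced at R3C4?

2

Row 3 already contains {3, 4, 5, 6, 7, 8, 9}.
Column 4 already contains {1, 6, 7, 9}.
Its 3×3 block (box 2) already contains {1, 3, 6, 7, 8}.
The only value from 1–9 not eliminated is 2, so R3C4 = 2.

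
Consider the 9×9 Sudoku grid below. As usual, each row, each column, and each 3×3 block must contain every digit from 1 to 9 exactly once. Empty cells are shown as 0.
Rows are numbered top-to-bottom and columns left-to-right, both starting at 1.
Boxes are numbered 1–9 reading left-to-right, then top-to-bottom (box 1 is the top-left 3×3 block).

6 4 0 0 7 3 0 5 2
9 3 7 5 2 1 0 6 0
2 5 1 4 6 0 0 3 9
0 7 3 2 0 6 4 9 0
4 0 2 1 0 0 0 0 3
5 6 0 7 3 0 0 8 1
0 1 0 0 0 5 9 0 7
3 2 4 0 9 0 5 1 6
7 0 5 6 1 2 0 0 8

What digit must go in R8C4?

8

Row 8 already contains {1, 2, 3, 4, 5, 6, 9}.
Column 4 already contains {1, 2, 4, 5, 6, 7}.
Its 3×3 block (box 8) already contains {1, 2, 5, 6, 9}.
The only value from 1–9 not eliminated is 8, so R8C4 = 8.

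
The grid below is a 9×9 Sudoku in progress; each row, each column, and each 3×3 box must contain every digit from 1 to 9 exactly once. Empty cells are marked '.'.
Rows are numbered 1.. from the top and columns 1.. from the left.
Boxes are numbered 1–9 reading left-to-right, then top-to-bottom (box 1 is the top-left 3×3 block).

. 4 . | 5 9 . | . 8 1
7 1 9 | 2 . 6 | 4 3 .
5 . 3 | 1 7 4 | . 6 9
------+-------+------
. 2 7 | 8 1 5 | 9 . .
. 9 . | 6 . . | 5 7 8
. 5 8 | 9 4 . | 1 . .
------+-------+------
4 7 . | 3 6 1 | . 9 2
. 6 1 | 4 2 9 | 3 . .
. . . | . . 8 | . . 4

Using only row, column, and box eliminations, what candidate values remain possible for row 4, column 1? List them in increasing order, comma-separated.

3,6

Row 4 already contains {1, 2, 5, 7, 8, 9}.
Column 1 already contains {4, 5, 7}.
Its 3×3 block (box 4) already contains {2, 5, 7, 8, 9}.
Removing those from 1–9 leaves {3, 6} as the candidates for row 4, column 1.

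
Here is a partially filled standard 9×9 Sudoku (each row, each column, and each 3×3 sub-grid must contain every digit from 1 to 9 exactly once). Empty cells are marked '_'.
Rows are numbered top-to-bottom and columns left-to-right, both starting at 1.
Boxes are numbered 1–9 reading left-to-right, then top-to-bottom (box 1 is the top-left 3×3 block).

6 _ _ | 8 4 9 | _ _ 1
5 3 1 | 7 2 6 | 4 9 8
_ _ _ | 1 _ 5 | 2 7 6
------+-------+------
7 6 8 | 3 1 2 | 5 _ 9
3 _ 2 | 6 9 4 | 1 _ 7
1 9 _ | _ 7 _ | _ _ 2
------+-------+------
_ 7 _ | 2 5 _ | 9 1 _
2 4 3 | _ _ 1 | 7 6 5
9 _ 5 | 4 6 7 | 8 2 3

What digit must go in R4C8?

Row 4 already contains {1, 2, 3, 5, 6, 7, 8, 9}.
Column 8 already contains {1, 2, 6, 7, 9}.
Its 3×3 block (box 6) already contains {1, 2, 5, 7, 9}.
The only value from 1–9 not eliminated is 4, so R4C8 = 4.

4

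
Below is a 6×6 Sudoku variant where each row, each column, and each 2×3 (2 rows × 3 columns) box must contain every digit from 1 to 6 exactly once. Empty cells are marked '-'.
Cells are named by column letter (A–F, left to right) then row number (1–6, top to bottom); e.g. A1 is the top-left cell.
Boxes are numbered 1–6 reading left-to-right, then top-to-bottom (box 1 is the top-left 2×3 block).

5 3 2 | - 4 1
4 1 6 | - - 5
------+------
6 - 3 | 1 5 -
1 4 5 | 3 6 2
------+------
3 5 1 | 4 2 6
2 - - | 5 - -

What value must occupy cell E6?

1

Cell E6 itself could take any of {1, 3} by direct elimination.
Consider where 1 can go in box 6.
F6 is out (column F already has a 1).
So the only cell in box 6 that can hold 1 is E6.
Therefore E6 = 1.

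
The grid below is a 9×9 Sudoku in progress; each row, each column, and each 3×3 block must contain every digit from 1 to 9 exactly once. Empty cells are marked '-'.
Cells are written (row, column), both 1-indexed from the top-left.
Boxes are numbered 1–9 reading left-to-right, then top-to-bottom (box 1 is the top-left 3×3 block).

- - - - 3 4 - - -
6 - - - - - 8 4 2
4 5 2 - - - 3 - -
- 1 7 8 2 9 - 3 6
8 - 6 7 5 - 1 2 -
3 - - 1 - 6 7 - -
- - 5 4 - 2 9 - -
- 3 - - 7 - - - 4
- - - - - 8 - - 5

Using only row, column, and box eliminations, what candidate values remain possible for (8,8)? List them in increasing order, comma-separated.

Row 8 already contains {3, 4, 7}.
Column 8 already contains {2, 3, 4}.
Its 3×3 block (box 9) already contains {4, 5, 9}.
Removing those from 1–9 leaves {1, 6, 8} as the candidates for (8,8).

1,6,8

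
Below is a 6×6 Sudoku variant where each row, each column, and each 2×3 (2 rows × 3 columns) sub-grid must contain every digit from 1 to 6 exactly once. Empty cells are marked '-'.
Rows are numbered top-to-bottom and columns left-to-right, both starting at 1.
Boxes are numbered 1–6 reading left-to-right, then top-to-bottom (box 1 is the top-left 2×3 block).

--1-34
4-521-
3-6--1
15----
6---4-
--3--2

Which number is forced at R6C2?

Cell R6C2 itself could take any of {1, 4} by direct elimination.
Consider where 4 can go in row 6.
R6C1 is out (column 1 already has a 4).
R6C4 is out (box 6 already has a 4).
R6C5 is out (column 5 already has a 4).
So the only cell in row 6 that can hold 4 is R6C2.
Therefore R6C2 = 4.

4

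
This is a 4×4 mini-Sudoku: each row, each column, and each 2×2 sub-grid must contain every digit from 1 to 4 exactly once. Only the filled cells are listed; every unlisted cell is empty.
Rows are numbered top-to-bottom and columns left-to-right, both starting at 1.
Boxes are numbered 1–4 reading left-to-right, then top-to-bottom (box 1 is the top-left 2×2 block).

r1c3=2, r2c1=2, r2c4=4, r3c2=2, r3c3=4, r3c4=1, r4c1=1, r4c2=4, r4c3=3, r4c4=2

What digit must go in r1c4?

3

Row 1 already contains {2}.
Column 4 already contains {1, 2, 4}.
Its 2×2 block (box 2) already contains {2, 4}.
The only value from 1–4 not eliminated is 3, so r1c4 = 3.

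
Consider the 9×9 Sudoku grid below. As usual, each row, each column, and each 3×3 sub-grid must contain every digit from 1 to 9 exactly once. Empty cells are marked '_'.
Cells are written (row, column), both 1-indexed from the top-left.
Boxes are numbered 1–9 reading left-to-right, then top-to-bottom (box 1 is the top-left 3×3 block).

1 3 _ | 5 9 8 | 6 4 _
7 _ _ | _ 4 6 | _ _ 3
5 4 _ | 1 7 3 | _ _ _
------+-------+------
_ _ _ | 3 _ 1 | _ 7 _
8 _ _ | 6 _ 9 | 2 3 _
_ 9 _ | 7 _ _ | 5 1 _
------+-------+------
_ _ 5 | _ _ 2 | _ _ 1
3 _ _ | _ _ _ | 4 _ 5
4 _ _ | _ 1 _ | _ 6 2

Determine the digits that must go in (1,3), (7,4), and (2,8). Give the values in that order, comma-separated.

2,4,5

For (1,3):
  Row 1 already contains {1, 3, 4, 5, 6, 8, 9}.
  Column 3 already contains {5}.
  Its 3×3 block (box 1) already contains {1, 3, 4, 5, 7}.
  The only value from 1–9 not eliminated is 2, so (1,3) = 2.
For (7,4):
  Consider where 4 can go in column 4.
  (2,4) is out (row 2 already has a 4).
  (8,4) is out (row 8 already has a 4).
  (9,4) is out (row 9 already has a 4).
  So the only cell in column 4 that can hold 4 is (7,4).
  So (7,4) = 4.
For (2,8):
  Consider where 5 can go in box 3.
  (1,9) is out (row 1 already has a 5).
  (2,7) is out (column 7 already has a 5).
  (3,7) is out (row 3 already has a 5).
  (3,8) is out (row 3 already has a 5).
  (3,9) is out (row 3 already has a 5).
  So the only cell in box 3 that can hold 5 is (2,8).
  So (2,8) = 5.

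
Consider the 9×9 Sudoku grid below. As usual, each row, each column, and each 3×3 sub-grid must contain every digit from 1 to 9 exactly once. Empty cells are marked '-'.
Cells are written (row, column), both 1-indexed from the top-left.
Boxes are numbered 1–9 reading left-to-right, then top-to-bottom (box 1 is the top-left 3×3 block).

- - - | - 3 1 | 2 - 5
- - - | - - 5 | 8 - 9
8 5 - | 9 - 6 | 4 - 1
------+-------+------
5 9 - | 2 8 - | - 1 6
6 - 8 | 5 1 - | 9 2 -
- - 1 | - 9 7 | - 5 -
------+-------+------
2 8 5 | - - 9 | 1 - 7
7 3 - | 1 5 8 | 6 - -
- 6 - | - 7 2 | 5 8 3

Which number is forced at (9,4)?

Row 9 already contains {2, 3, 5, 6, 7, 8}.
Column 4 already contains {1, 2, 5, 9}.
Its 3×3 block (box 8) already contains {1, 2, 5, 7, 8, 9}.
The only value from 1–9 not eliminated is 4, so (9,4) = 4.

4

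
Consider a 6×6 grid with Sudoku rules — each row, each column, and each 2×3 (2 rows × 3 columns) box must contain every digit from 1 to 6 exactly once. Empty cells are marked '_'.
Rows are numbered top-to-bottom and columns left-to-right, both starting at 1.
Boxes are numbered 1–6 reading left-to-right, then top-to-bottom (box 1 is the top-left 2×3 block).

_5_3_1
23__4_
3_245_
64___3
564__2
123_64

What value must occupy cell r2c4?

6

Cell r2c4 itself could take any of {5, 6} by direct elimination.
Consider where 6 can go in column 4.
r4c4 is out (row 4 already has a 6).
r5c4 is out (row 5 already has a 6).
r6c4 is out (row 6 already has a 6).
So the only cell in column 4 that can hold 6 is r2c4.
Therefore r2c4 = 6.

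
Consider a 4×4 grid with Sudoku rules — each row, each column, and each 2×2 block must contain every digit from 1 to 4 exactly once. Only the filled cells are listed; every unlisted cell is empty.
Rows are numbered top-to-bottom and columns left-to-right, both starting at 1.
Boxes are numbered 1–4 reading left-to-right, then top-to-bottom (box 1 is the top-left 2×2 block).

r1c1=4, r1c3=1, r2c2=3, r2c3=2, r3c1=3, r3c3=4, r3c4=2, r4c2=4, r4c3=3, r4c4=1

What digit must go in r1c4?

Row 1 already contains {1, 4}.
Column 4 already contains {1, 2}.
Its 2×2 block (box 2) already contains {1, 2}.
The only value from 1–4 not eliminated is 3, so r1c4 = 3.

3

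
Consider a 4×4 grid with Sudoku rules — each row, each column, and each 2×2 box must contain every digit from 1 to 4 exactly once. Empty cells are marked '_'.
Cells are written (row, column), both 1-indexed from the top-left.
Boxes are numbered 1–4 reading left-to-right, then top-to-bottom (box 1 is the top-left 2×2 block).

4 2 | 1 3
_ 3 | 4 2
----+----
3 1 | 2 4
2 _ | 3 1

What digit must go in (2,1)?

1

Row 2 already contains {2, 3, 4}.
Column 1 already contains {2, 3, 4}.
Its 2×2 block (box 1) already contains {2, 3, 4}.
The only value from 1–4 not eliminated is 1, so (2,1) = 1.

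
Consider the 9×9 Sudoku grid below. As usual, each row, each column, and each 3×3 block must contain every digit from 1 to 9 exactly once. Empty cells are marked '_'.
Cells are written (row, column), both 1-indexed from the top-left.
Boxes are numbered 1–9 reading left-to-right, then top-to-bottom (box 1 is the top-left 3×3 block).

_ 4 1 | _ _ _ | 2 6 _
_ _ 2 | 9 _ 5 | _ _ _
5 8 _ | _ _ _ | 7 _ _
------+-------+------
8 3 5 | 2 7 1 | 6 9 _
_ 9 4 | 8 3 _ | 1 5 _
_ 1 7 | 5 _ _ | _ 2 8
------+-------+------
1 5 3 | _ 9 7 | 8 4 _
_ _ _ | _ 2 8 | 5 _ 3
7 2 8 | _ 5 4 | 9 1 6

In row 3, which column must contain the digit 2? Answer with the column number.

6

Consider where 2 can go in row 3.
(3,3) is out (column 3 already has a 2).
(3,4) is out (column 4 already has a 2).
(3,5) is out (column 5 already has a 2).
(3,8) is out (column 8 already has a 2).
(3,9) is out (box 3 already has a 2).
So the only cell in row 3 that can hold 2 is (3,6).
That is column 6.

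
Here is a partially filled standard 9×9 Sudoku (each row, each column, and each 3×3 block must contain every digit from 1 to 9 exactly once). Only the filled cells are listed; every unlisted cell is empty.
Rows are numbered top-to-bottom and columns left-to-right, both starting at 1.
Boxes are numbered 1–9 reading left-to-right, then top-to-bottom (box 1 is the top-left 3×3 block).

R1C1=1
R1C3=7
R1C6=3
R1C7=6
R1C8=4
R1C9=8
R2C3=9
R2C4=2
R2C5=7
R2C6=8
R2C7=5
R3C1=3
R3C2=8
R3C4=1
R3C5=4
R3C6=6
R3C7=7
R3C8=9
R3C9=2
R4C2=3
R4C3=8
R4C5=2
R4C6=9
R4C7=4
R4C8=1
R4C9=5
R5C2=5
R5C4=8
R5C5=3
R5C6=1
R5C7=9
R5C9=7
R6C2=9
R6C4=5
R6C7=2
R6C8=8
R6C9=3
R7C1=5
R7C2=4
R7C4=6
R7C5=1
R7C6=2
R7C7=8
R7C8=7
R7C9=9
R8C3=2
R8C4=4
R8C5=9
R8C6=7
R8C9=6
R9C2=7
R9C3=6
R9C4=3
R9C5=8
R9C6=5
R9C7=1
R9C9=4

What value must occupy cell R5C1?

2

Cell R5C1 itself could take any of {2, 4, 6} by direct elimination.
Consider where 2 can go in row 5.
R5C3 is out (column 3 already has a 2).
R5C8 is out (box 6 already has a 2).
So the only cell in row 5 that can hold 2 is R5C1.
Therefore R5C1 = 2.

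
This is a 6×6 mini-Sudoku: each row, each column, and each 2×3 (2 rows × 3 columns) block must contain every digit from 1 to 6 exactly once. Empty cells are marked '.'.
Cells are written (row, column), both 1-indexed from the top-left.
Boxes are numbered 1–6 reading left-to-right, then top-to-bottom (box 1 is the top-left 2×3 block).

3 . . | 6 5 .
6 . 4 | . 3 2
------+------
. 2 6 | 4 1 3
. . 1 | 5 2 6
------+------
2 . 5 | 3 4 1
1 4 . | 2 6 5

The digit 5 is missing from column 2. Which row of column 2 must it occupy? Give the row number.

2

Consider where 5 can go in column 2.
(1,2) is out (row 1 already has a 5).
(4,2) is out (row 4 already has a 5).
(5,2) is out (row 5 already has a 5).
So the only cell in column 2 that can hold 5 is (2,2).
That is row 2.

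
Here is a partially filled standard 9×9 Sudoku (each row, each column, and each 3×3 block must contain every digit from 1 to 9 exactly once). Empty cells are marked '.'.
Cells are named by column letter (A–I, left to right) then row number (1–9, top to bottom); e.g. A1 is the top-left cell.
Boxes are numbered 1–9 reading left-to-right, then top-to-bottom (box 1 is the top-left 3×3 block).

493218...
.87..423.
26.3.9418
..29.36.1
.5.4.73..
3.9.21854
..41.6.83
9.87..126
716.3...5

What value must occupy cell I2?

Row 2 already contains {2, 3, 4, 7, 8}.
Column I already contains {1, 3, 4, 5, 6, 8}.
Its 3×3 block (box 3) already contains {1, 2, 3, 4, 8}.
The only value from 1–9 not eliminated is 9, so I2 = 9.

9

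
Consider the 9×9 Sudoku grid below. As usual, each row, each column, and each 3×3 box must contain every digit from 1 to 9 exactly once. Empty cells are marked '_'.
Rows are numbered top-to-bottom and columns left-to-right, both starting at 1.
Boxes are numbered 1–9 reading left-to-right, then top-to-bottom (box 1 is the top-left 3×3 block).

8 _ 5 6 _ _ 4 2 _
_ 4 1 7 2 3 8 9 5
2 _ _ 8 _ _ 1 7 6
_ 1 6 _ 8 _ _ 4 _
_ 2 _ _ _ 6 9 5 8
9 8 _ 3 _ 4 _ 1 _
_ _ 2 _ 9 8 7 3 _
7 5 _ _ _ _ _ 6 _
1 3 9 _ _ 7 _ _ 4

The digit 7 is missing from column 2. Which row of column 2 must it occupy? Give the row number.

Consider where 7 can go in column 2.
R3C2 is out (row 3 already has a 7).
R7C2 is out (row 7 already has a 7).
So the only cell in column 2 that can hold 7 is R1C2.
That is row 1.

1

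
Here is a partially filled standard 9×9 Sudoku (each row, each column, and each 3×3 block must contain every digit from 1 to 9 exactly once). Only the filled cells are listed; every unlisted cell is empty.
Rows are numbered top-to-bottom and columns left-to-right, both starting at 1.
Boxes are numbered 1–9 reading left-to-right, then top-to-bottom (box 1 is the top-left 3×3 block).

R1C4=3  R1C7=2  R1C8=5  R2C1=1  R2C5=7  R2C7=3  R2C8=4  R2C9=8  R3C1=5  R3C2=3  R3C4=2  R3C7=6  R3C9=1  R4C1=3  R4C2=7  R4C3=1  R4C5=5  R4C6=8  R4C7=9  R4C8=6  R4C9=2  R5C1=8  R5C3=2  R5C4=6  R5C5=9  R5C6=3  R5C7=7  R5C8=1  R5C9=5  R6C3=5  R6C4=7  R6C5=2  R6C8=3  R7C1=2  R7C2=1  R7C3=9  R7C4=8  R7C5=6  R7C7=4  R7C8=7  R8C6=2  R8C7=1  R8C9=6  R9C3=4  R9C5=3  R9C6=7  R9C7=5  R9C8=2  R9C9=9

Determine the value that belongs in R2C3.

Row 2 already contains {1, 3, 4, 7, 8}.
Column 3 already contains {1, 2, 4, 5, 9}.
Its 3×3 block (box 1) already contains {1, 3, 5}.
The only value from 1–9 not eliminated is 6, so R2C3 = 6.

6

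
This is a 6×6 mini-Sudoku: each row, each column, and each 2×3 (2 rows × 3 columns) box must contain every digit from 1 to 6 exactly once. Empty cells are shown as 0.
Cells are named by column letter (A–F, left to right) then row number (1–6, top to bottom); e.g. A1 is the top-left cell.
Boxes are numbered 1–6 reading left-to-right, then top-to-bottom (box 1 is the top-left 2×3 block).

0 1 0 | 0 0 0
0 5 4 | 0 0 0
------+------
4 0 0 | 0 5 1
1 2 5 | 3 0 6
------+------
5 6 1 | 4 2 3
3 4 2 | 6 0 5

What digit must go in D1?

5

Cell D1 itself could take any of {2, 5} by direct elimination.
Consider where 5 can go in column D.
D2 is out (row 2 already has a 5).
D3 is out (row 3 already has a 5).
So the only cell in column D that can hold 5 is D1.
Therefore D1 = 5.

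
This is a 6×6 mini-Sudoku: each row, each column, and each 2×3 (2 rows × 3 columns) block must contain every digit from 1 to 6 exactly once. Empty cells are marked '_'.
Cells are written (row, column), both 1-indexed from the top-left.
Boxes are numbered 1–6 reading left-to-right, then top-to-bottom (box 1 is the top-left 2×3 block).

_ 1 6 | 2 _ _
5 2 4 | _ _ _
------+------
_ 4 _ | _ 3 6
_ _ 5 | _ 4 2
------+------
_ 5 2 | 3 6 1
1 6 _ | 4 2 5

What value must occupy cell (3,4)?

5

Cell (3,4) itself could take any of {1, 5} by direct elimination.
Consider where 5 can go in column 4.
(2,4) is out (row 2 already has a 5).
(4,4) is out (row 4 already has a 5).
So the only cell in column 4 that can hold 5 is (3,4).
Therefore (3,4) = 5.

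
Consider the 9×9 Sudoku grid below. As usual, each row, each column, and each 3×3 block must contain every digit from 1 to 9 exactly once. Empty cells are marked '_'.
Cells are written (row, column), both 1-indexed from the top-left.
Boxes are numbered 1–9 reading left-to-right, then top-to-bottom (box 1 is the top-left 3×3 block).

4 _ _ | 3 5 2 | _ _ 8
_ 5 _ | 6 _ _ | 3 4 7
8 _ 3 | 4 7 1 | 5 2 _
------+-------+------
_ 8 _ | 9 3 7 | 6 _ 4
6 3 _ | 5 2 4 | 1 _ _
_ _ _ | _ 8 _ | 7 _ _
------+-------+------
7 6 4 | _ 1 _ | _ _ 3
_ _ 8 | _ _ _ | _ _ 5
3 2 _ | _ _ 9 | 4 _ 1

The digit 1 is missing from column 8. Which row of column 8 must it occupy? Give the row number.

Consider where 1 can go in column 8.
(4,8) is out (box 6 already has a 1). (5,8) is out (row 5 already has a 1). (6,8) is out (box 6 already has a 1). (7,8) is out (row 7 already has a 1). The remaining empty cells in column 8 are similarly blocked.
So the only cell in column 8 that can hold 1 is (1,8).
That is row 1.

1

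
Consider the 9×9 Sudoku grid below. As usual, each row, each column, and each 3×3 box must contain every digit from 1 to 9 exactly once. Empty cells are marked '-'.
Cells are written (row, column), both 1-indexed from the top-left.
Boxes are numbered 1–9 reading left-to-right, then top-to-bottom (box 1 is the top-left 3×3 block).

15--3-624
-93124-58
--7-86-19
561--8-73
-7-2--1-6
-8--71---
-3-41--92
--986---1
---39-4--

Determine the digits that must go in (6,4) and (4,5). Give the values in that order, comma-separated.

6,4

For (6,4):
  Consider where 6 can go in row 6.
  (6,1) is out (box 4 already has a 6).
  (6,3) is out (box 4 already has a 6).
  (6,7) is out (column 7 already has a 6).
  (6,8) is out (box 6 already has a 6).
  (6,9) is out (column 9 already has a 6).
  So the only cell in row 6 that can hold 6 is (6,4).
  So (6,4) = 6.
For (4,5):
  Row 4 already contains {1, 3, 5, 6, 7, 8}.
  Column 5 already contains {1, 2, 3, 6, 7, 8, 9}.
  Its 3×3 block (box 5) already contains {1, 2, 7, 8}.
  The only value from 1–9 not eliminated is 4, so (4,5) = 4.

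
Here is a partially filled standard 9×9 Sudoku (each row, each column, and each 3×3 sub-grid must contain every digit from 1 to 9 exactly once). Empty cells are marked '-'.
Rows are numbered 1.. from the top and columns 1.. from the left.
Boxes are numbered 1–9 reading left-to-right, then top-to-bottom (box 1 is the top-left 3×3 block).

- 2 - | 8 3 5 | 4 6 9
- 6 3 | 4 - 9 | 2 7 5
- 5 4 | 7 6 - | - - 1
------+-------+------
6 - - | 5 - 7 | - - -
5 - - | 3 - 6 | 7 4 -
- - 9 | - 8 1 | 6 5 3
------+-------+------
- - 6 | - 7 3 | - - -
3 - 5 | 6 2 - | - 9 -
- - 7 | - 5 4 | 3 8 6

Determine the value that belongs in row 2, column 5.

Row 2 already contains {2, 3, 4, 5, 6, 7, 9}.
Column 5 already contains {2, 3, 5, 6, 7, 8}.
Its 3×3 block (box 2) already contains {3, 4, 5, 6, 7, 8, 9}.
The only value from 1–9 not eliminated is 1, so row 2, column 5 = 1.

1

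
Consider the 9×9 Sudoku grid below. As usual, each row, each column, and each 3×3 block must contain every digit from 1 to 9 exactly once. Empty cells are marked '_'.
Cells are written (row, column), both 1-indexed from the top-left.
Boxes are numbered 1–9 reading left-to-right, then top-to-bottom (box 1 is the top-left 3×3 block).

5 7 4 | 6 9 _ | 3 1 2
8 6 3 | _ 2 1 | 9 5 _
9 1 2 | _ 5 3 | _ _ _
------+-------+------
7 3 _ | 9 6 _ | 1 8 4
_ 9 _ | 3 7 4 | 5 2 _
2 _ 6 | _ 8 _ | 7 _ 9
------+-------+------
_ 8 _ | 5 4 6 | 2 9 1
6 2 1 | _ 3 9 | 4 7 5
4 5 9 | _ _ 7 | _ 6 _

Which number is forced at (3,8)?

Row 3 already contains {1, 2, 3, 5, 9}.
Column 8 already contains {1, 2, 5, 6, 7, 8, 9}.
Its 3×3 block (box 3) already contains {1, 2, 3, 5, 9}.
The only value from 1–9 not eliminated is 4, so (3,8) = 4.

4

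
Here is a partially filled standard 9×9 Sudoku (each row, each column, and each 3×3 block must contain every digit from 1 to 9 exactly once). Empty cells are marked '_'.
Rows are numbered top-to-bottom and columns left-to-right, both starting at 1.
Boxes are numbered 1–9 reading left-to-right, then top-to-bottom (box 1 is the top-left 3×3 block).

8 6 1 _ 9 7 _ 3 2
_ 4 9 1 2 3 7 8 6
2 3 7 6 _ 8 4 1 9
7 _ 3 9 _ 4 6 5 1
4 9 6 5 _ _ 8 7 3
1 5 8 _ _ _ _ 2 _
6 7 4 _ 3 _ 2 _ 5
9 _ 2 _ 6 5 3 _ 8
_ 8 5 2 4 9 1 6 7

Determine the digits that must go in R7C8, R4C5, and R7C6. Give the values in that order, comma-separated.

9,8,1

For R7C8:
  Row 7 already contains {2, 3, 4, 5, 6, 7}.
  Column 8 already contains {1, 2, 3, 5, 6, 7, 8}.
  Its 3×3 block (box 9) already contains {1, 2, 3, 5, 6, 7, 8}.
  The only value from 1–9 not eliminated is 9, so R7C8 = 9.
For R4C5:
  Row 4 already contains {1, 3, 4, 5, 6, 7, 9}.
  Column 5 already contains {2, 3, 4, 6, 9}.
  Its 3×3 block (box 5) already contains {4, 5, 9}.
  The only value from 1–9 not eliminated is 8, so R4C5 = 8.
For R7C6:
  Row 7 already contains {2, 3, 4, 5, 6, 7}.
  Column 6 already contains {3, 4, 5, 7, 8, 9}.
  Its 3×3 block (box 8) already contains {2, 3, 4, 5, 6, 9}.
  The only value from 1–9 not eliminated is 1, so R7C6 = 1.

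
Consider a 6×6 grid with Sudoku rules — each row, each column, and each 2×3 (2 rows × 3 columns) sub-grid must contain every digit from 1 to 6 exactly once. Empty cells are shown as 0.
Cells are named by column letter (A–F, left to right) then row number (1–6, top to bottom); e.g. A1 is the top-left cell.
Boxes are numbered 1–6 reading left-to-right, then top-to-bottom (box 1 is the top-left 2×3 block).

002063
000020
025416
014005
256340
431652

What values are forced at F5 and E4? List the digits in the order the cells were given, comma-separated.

1,3

For F5:
  Row 5 already contains {2, 3, 4, 5, 6}.
  Column F already contains {2, 3, 5, 6}.
  Its 2×3 block (box 6) already contains {2, 3, 4, 5, 6}.
  The only value from 1–6 not eliminated is 1, so F5 = 1.
For E4:
  Row 4 already contains {1, 4, 5}.
  Column E already contains {1, 2, 4, 5, 6}.
  Its 2×3 block (box 4) already contains {1, 4, 5, 6}.
  The only value from 1–6 not eliminated is 3, so E4 = 3.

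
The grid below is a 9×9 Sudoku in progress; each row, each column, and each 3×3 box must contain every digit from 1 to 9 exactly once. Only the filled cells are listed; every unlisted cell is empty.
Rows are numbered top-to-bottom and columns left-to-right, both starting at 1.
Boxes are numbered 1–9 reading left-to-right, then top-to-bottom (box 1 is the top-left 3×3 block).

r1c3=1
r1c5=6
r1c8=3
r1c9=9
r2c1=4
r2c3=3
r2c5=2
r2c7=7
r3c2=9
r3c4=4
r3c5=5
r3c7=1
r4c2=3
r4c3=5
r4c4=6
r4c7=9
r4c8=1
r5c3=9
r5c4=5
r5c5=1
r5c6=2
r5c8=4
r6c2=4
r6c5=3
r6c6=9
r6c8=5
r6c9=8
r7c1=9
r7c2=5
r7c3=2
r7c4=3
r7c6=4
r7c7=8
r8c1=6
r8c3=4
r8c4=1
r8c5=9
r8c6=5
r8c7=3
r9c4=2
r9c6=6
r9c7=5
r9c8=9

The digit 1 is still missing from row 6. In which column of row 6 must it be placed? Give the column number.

1

Consider where 1 can go in row 6.
r6c3 is out (column 3 already has a 1).
r6c4 is out (column 4 already has a 1).
r6c7 is out (column 7 already has a 1).
So the only cell in row 6 that can hold 1 is r6c1.
That is column 1.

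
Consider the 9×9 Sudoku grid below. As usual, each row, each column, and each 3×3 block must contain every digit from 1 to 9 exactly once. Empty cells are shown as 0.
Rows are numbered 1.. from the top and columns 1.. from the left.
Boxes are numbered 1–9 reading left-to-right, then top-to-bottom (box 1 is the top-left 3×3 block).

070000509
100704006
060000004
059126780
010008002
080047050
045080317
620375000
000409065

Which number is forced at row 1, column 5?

6

Cell row 1, column 5 itself could take any of {1, 3, 6} by direct elimination.
Consider where 6 can go in column 5.
row 2, column 5 is out (row 2 already has a 6).
row 3, column 5 is out (row 3 already has a 6).
row 5, column 5 is out (box 5 already has a 6).
row 9, column 5 is out (row 9 already has a 6).
So the only cell in column 5 that can hold 6 is row 1, column 5.
Therefore row 1, column 5 = 6.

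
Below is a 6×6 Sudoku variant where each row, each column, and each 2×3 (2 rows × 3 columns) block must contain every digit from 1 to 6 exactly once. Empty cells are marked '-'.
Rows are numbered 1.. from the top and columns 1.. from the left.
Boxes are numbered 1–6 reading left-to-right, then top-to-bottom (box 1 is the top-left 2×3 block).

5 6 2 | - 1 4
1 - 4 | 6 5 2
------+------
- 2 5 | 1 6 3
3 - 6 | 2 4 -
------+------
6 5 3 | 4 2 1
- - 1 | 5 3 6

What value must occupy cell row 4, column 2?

1

Row 4 already contains {2, 3, 4, 6}.
Column 2 already contains {2, 5, 6}.
Its 2×3 block (box 3) already contains {2, 3, 5, 6}.
The only value from 1–6 not eliminated is 1, so row 4, column 2 = 1.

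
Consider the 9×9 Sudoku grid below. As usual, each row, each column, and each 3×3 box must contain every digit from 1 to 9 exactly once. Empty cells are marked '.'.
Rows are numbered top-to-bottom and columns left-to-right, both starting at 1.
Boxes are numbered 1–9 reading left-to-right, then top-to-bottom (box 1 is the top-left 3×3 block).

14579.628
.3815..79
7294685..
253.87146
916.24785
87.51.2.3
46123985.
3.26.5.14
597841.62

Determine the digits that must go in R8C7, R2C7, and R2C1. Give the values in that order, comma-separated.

For R8C7:
  Row 8 already contains {1, 2, 3, 4, 5, 6}.
  Column 7 already contains {1, 2, 5, 6, 7, 8}.
  Its 3×3 block (box 9) already contains {1, 2, 4, 5, 6, 8}.
  The only value from 1–9 not eliminated is 9, so R8C7 = 9.
For R2C7:
  Row 2 already contains {1, 3, 5, 7, 8, 9}.
  Column 7 already contains {1, 2, 5, 6, 7, 8}.
  Its 3×3 block (box 3) already contains {2, 5, 6, 7, 8, 9}.
  The only value from 1–9 not eliminated is 4, so R2C7 = 4.
For R2C1:
  Row 2 already contains {1, 3, 5, 7, 8, 9}.
  Column 1 already contains {1, 2, 3, 4, 5, 7, 8, 9}.
  Its 3×3 block (box 1) already contains {1, 2, 3, 4, 5, 7, 8, 9}.
  The only value from 1–9 not eliminated is 6, so R2C1 = 6.

9,4,6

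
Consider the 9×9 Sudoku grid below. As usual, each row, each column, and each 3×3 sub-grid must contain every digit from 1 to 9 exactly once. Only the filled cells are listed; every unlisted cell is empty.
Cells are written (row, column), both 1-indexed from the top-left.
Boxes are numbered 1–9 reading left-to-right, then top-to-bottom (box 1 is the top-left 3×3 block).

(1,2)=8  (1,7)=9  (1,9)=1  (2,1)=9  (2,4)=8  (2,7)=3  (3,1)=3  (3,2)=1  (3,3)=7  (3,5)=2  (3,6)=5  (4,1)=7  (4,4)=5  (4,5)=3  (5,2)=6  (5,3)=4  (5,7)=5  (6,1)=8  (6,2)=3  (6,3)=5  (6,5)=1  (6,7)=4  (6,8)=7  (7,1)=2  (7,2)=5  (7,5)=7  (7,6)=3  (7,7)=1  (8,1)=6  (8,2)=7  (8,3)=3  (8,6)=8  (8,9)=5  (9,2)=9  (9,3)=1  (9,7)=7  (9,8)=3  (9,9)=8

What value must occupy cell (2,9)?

Cell (2,9) itself could take any of {2, 4, 6, 7} by direct elimination.
Consider where 7 can go in column 9.
(3,9) is out (row 3 already has a 7).
(4,9) is out (row 4 already has a 7).
(5,9) is out (box 6 already has a 7).
(6,9) is out (row 6 already has a 7).
(7,9) is out (row 7 already has a 7).
So the only cell in column 9 that can hold 7 is (2,9).
Therefore (2,9) = 7.

7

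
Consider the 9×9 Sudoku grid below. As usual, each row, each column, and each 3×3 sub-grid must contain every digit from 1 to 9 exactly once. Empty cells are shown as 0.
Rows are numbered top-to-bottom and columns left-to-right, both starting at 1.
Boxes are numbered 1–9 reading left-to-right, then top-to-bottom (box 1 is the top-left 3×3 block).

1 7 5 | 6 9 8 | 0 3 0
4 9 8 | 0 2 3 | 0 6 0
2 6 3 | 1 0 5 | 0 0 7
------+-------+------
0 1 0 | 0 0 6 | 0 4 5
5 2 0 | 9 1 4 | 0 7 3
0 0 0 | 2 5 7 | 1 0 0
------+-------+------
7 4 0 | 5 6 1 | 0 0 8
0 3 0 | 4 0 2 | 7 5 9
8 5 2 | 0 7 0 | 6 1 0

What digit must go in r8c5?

Row 8 already contains {2, 3, 4, 5, 7, 9}.
Column 5 already contains {1, 2, 5, 6, 7, 9}.
Its 3×3 block (box 8) already contains {1, 2, 4, 5, 6, 7}.
The only value from 1–9 not eliminated is 8, so r8c5 = 8.

8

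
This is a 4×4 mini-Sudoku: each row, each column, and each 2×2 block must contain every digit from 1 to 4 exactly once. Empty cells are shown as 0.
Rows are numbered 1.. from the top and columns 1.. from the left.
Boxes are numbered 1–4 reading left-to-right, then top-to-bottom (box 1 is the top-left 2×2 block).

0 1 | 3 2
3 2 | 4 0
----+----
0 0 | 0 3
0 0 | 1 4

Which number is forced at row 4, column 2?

Row 4 already contains {1, 4}.
Column 2 already contains {1, 2}.
Its 2×2 block (box 3) already contains {}.
The only value from 1–4 not eliminated is 3, so row 4, column 2 = 3.

3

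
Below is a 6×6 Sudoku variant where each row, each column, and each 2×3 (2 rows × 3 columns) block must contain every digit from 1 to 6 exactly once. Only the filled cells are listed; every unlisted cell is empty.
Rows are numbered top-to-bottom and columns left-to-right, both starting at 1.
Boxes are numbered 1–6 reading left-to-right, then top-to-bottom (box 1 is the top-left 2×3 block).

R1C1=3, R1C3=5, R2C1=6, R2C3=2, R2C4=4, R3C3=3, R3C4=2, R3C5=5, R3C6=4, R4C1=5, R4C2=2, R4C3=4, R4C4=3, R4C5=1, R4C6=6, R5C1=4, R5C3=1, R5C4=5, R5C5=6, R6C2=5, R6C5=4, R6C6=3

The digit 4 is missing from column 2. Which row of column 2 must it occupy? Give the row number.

Consider where 4 can go in column 2.
R2C2 is out (row 2 already has a 4).
R3C2 is out (row 3 already has a 4).
R5C2 is out (row 5 already has a 4).
So the only cell in column 2 that can hold 4 is R1C2.
That is row 1.

1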